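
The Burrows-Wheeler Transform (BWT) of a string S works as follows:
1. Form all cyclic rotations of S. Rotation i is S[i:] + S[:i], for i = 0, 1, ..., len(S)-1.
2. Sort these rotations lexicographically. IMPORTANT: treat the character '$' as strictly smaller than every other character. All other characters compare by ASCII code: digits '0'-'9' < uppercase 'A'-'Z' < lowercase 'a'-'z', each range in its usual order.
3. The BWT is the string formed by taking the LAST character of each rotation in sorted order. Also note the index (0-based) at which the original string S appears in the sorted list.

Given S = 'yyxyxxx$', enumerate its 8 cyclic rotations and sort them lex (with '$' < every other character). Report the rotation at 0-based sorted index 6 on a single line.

Answer: yxyxxx$y

Derivation:
All 8 rotations (rotation i = S[i:]+S[:i]):
  rot[0] = yyxyxxx$
  rot[1] = yxyxxx$y
  rot[2] = xyxxx$yy
  rot[3] = yxxx$yyx
  rot[4] = xxx$yyxy
  rot[5] = xx$yyxyx
  rot[6] = x$yyxyxx
  rot[7] = $yyxyxxx
Sorted (with $ < everything):
  sorted[0] = $yyxyxxx
  sorted[1] = x$yyxyxx
  sorted[2] = xx$yyxyx
  sorted[3] = xxx$yyxy
  sorted[4] = xyxxx$yy
  sorted[5] = yxxx$yyx
  sorted[6] = yxyxxx$y
  sorted[7] = yyxyxxx$
sorted[6] = yxyxxx$y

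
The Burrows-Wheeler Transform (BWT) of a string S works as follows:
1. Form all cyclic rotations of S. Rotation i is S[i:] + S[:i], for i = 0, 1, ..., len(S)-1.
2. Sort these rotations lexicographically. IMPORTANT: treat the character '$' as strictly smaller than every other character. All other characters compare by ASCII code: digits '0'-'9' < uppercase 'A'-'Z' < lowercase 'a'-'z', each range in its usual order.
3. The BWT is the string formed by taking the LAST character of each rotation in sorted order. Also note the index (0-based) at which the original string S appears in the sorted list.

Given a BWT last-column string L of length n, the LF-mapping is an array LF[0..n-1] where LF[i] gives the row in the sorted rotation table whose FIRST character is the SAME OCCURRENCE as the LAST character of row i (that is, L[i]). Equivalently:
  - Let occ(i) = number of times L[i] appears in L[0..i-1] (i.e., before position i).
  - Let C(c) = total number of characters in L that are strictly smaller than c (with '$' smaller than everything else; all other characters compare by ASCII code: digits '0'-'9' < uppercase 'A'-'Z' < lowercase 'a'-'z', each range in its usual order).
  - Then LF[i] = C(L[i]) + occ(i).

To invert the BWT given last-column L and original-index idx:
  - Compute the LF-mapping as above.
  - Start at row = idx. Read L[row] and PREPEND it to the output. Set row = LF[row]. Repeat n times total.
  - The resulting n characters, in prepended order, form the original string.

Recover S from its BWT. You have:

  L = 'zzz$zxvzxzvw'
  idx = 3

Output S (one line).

Answer: wzzxxzvzzvz$

Derivation:
LF mapping: 6 7 8 0 9 4 1 10 5 11 2 3
Walk LF starting at row 3, prepending L[row]:
  step 1: row=3, L[3]='$', prepend. Next row=LF[3]=0
  step 2: row=0, L[0]='z', prepend. Next row=LF[0]=6
  step 3: row=6, L[6]='v', prepend. Next row=LF[6]=1
  step 4: row=1, L[1]='z', prepend. Next row=LF[1]=7
  step 5: row=7, L[7]='z', prepend. Next row=LF[7]=10
  step 6: row=10, L[10]='v', prepend. Next row=LF[10]=2
  step 7: row=2, L[2]='z', prepend. Next row=LF[2]=8
  step 8: row=8, L[8]='x', prepend. Next row=LF[8]=5
  step 9: row=5, L[5]='x', prepend. Next row=LF[5]=4
  step 10: row=4, L[4]='z', prepend. Next row=LF[4]=9
  step 11: row=9, L[9]='z', prepend. Next row=LF[9]=11
  step 12: row=11, L[11]='w', prepend. Next row=LF[11]=3
Reversed output: wzzxxzvzzvz$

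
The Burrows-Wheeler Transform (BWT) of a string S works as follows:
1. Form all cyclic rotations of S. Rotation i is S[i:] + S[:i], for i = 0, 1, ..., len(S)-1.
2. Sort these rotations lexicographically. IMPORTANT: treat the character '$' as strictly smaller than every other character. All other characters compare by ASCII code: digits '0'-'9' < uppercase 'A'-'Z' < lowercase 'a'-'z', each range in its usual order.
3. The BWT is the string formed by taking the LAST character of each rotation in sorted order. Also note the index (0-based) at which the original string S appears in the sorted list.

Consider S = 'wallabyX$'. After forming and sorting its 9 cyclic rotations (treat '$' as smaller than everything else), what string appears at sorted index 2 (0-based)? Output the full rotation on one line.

Answer: abyX$wall

Derivation:
All 9 rotations (rotation i = S[i:]+S[:i]):
  rot[0] = wallabyX$
  rot[1] = allabyX$w
  rot[2] = llabyX$wa
  rot[3] = labyX$wal
  rot[4] = abyX$wall
  rot[5] = byX$walla
  rot[6] = yX$wallab
  rot[7] = X$wallaby
  rot[8] = $wallabyX
Sorted (with $ < everything):
  sorted[0] = $wallabyX
  sorted[1] = X$wallaby
  sorted[2] = abyX$wall
  sorted[3] = allabyX$w
  sorted[4] = byX$walla
  sorted[5] = labyX$wal
  sorted[6] = llabyX$wa
  sorted[7] = wallabyX$
  sorted[8] = yX$wallab
sorted[2] = abyX$wall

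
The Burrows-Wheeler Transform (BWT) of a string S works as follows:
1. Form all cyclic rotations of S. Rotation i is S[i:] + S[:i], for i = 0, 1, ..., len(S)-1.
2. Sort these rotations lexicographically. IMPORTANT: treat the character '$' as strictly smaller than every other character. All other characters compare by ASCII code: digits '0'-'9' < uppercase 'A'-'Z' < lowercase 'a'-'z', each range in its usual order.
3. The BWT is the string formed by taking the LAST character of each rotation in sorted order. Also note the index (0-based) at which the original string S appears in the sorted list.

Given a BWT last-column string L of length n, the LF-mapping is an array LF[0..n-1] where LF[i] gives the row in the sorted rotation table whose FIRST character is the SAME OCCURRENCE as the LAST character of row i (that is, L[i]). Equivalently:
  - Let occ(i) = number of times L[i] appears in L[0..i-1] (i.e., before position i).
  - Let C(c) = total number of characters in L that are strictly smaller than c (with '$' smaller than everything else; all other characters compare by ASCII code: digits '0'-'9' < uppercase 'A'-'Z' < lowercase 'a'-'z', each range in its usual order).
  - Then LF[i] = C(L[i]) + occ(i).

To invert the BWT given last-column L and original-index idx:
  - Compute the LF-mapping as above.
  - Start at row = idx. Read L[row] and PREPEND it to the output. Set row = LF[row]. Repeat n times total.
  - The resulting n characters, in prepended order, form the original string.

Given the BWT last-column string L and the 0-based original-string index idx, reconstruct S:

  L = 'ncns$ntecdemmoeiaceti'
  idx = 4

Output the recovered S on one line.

LF mapping: 14 2 15 18 0 16 19 6 3 5 7 12 13 17 8 10 1 4 9 20 11
Walk LF starting at row 4, prepending L[row]:
  step 1: row=4, L[4]='$', prepend. Next row=LF[4]=0
  step 2: row=0, L[0]='n', prepend. Next row=LF[0]=14
  step 3: row=14, L[14]='e', prepend. Next row=LF[14]=8
  step 4: row=8, L[8]='c', prepend. Next row=LF[8]=3
  step 5: row=3, L[3]='s', prepend. Next row=LF[3]=18
  step 6: row=18, L[18]='e', prepend. Next row=LF[18]=9
  step 7: row=9, L[9]='d', prepend. Next row=LF[9]=5
  step 8: row=5, L[5]='n', prepend. Next row=LF[5]=16
  step 9: row=16, L[16]='a', prepend. Next row=LF[16]=1
  step 10: row=1, L[1]='c', prepend. Next row=LF[1]=2
  step 11: row=2, L[2]='n', prepend. Next row=LF[2]=15
  step 12: row=15, L[15]='i', prepend. Next row=LF[15]=10
  step 13: row=10, L[10]='e', prepend. Next row=LF[10]=7
  step 14: row=7, L[7]='e', prepend. Next row=LF[7]=6
  step 15: row=6, L[6]='t', prepend. Next row=LF[6]=19
  step 16: row=19, L[19]='t', prepend. Next row=LF[19]=20
  step 17: row=20, L[20]='i', prepend. Next row=LF[20]=11
  step 18: row=11, L[11]='m', prepend. Next row=LF[11]=12
  step 19: row=12, L[12]='m', prepend. Next row=LF[12]=13
  step 20: row=13, L[13]='o', prepend. Next row=LF[13]=17
  step 21: row=17, L[17]='c', prepend. Next row=LF[17]=4
Reversed output: committeeincandescen$

Answer: committeeincandescen$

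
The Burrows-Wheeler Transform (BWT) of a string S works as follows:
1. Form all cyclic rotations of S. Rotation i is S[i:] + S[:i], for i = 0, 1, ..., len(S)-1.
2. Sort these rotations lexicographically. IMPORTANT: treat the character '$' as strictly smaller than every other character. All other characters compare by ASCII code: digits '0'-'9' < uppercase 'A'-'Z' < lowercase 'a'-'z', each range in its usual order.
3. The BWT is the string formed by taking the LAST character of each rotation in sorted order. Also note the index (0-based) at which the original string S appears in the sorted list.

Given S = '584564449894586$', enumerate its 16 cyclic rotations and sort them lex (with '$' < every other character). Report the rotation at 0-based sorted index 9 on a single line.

All 16 rotations (rotation i = S[i:]+S[:i]):
  rot[0] = 584564449894586$
  rot[1] = 84564449894586$5
  rot[2] = 4564449894586$58
  rot[3] = 564449894586$584
  rot[4] = 64449894586$5845
  rot[5] = 4449894586$58456
  rot[6] = 449894586$584564
  rot[7] = 49894586$5845644
  rot[8] = 9894586$58456444
  rot[9] = 894586$584564449
  rot[10] = 94586$5845644498
  rot[11] = 4586$58456444989
  rot[12] = 586$584564449894
  rot[13] = 86$5845644498945
  rot[14] = 6$58456444989458
  rot[15] = $584564449894586
Sorted (with $ < everything):
  sorted[0] = $584564449894586
  sorted[1] = 4449894586$58456
  sorted[2] = 449894586$584564
  sorted[3] = 4564449894586$58
  sorted[4] = 4586$58456444989
  sorted[5] = 49894586$5845644
  sorted[6] = 564449894586$584
  sorted[7] = 584564449894586$
  sorted[8] = 586$584564449894
  sorted[9] = 6$58456444989458
  sorted[10] = 64449894586$5845
  sorted[11] = 84564449894586$5
  sorted[12] = 86$5845644498945
  sorted[13] = 894586$584564449
  sorted[14] = 94586$5845644498
  sorted[15] = 9894586$58456444
sorted[9] = 6$58456444989458

Answer: 6$58456444989458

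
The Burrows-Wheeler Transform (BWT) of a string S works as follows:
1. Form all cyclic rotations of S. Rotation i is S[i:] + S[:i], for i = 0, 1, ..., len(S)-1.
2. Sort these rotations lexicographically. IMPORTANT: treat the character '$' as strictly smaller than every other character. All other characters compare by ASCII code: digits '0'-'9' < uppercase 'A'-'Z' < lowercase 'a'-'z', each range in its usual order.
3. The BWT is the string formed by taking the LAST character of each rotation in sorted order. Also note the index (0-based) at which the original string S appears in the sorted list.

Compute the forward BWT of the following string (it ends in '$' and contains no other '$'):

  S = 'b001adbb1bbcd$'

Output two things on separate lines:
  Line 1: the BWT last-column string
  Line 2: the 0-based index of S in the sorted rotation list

Answer: db00b1$bd1bbca
6

Derivation:
All 14 rotations (rotation i = S[i:]+S[:i]):
  rot[0] = b001adbb1bbcd$
  rot[1] = 001adbb1bbcd$b
  rot[2] = 01adbb1bbcd$b0
  rot[3] = 1adbb1bbcd$b00
  rot[4] = adbb1bbcd$b001
  rot[5] = dbb1bbcd$b001a
  rot[6] = bb1bbcd$b001ad
  rot[7] = b1bbcd$b001adb
  rot[8] = 1bbcd$b001adbb
  rot[9] = bbcd$b001adbb1
  rot[10] = bcd$b001adbb1b
  rot[11] = cd$b001adbb1bb
  rot[12] = d$b001adbb1bbc
  rot[13] = $b001adbb1bbcd
Sorted (with $ < everything):
  sorted[0] = $b001adbb1bbcd  (last char: 'd')
  sorted[1] = 001adbb1bbcd$b  (last char: 'b')
  sorted[2] = 01adbb1bbcd$b0  (last char: '0')
  sorted[3] = 1adbb1bbcd$b00  (last char: '0')
  sorted[4] = 1bbcd$b001adbb  (last char: 'b')
  sorted[5] = adbb1bbcd$b001  (last char: '1')
  sorted[6] = b001adbb1bbcd$  (last char: '$')
  sorted[7] = b1bbcd$b001adb  (last char: 'b')
  sorted[8] = bb1bbcd$b001ad  (last char: 'd')
  sorted[9] = bbcd$b001adbb1  (last char: '1')
  sorted[10] = bcd$b001adbb1b  (last char: 'b')
  sorted[11] = cd$b001adbb1bb  (last char: 'b')
  sorted[12] = d$b001adbb1bbc  (last char: 'c')
  sorted[13] = dbb1bbcd$b001a  (last char: 'a')
Last column: db00b1$bd1bbca
Original string S is at sorted index 6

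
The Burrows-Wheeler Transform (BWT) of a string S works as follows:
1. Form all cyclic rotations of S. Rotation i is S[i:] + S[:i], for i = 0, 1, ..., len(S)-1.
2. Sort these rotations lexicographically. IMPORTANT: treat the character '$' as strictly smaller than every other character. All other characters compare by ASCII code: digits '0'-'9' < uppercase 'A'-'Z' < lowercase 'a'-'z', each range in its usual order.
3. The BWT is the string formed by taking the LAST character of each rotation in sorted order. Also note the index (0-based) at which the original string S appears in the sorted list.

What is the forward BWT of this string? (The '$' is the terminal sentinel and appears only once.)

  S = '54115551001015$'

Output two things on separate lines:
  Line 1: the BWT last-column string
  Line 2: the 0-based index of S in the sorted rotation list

Answer: 510150401515$51
12

Derivation:
All 15 rotations (rotation i = S[i:]+S[:i]):
  rot[0] = 54115551001015$
  rot[1] = 4115551001015$5
  rot[2] = 115551001015$54
  rot[3] = 15551001015$541
  rot[4] = 5551001015$5411
  rot[5] = 551001015$54115
  rot[6] = 51001015$541155
  rot[7] = 1001015$5411555
  rot[8] = 001015$54115551
  rot[9] = 01015$541155510
  rot[10] = 1015$5411555100
  rot[11] = 015$54115551001
  rot[12] = 15$541155510010
  rot[13] = 5$5411555100101
  rot[14] = $54115551001015
Sorted (with $ < everything):
  sorted[0] = $54115551001015  (last char: '5')
  sorted[1] = 001015$54115551  (last char: '1')
  sorted[2] = 01015$541155510  (last char: '0')
  sorted[3] = 015$54115551001  (last char: '1')
  sorted[4] = 1001015$5411555  (last char: '5')
  sorted[5] = 1015$5411555100  (last char: '0')
  sorted[6] = 115551001015$54  (last char: '4')
  sorted[7] = 15$541155510010  (last char: '0')
  sorted[8] = 15551001015$541  (last char: '1')
  sorted[9] = 4115551001015$5  (last char: '5')
  sorted[10] = 5$5411555100101  (last char: '1')
  sorted[11] = 51001015$541155  (last char: '5')
  sorted[12] = 54115551001015$  (last char: '$')
  sorted[13] = 551001015$54115  (last char: '5')
  sorted[14] = 5551001015$5411  (last char: '1')
Last column: 510150401515$51
Original string S is at sorted index 12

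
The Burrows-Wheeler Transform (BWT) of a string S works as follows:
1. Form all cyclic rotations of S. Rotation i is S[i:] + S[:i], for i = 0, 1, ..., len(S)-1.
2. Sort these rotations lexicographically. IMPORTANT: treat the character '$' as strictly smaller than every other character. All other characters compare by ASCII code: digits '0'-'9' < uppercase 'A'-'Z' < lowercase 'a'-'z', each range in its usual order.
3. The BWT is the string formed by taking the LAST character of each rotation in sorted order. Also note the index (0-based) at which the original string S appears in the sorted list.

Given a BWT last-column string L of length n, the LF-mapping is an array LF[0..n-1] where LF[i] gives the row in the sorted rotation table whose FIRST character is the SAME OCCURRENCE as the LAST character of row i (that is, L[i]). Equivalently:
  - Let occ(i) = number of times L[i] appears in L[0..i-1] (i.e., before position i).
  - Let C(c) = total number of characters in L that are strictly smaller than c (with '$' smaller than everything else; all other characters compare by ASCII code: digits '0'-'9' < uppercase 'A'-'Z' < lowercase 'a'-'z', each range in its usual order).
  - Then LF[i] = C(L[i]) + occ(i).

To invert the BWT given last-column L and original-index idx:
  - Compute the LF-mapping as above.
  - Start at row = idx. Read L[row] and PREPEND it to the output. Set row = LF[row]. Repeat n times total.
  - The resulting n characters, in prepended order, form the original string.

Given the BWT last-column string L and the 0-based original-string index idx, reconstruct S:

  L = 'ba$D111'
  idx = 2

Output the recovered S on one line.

Answer: 1a1D1b$

Derivation:
LF mapping: 6 5 0 4 1 2 3
Walk LF starting at row 2, prepending L[row]:
  step 1: row=2, L[2]='$', prepend. Next row=LF[2]=0
  step 2: row=0, L[0]='b', prepend. Next row=LF[0]=6
  step 3: row=6, L[6]='1', prepend. Next row=LF[6]=3
  step 4: row=3, L[3]='D', prepend. Next row=LF[3]=4
  step 5: row=4, L[4]='1', prepend. Next row=LF[4]=1
  step 6: row=1, L[1]='a', prepend. Next row=LF[1]=5
  step 7: row=5, L[5]='1', prepend. Next row=LF[5]=2
Reversed output: 1a1D1b$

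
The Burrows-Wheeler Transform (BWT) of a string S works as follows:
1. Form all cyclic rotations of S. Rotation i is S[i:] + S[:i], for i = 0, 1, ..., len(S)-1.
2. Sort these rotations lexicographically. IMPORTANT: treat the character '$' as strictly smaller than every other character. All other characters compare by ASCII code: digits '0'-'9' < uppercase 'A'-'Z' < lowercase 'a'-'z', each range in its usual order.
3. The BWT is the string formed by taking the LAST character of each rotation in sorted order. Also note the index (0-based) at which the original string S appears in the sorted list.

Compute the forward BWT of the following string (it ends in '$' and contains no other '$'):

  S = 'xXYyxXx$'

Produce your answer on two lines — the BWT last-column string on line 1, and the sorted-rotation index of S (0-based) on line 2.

Answer: xxxXX$yY
5

Derivation:
All 8 rotations (rotation i = S[i:]+S[:i]):
  rot[0] = xXYyxXx$
  rot[1] = XYyxXx$x
  rot[2] = YyxXx$xX
  rot[3] = yxXx$xXY
  rot[4] = xXx$xXYy
  rot[5] = Xx$xXYyx
  rot[6] = x$xXYyxX
  rot[7] = $xXYyxXx
Sorted (with $ < everything):
  sorted[0] = $xXYyxXx  (last char: 'x')
  sorted[1] = XYyxXx$x  (last char: 'x')
  sorted[2] = Xx$xXYyx  (last char: 'x')
  sorted[3] = YyxXx$xX  (last char: 'X')
  sorted[4] = x$xXYyxX  (last char: 'X')
  sorted[5] = xXYyxXx$  (last char: '$')
  sorted[6] = xXx$xXYy  (last char: 'y')
  sorted[7] = yxXx$xXY  (last char: 'Y')
Last column: xxxXX$yY
Original string S is at sorted index 5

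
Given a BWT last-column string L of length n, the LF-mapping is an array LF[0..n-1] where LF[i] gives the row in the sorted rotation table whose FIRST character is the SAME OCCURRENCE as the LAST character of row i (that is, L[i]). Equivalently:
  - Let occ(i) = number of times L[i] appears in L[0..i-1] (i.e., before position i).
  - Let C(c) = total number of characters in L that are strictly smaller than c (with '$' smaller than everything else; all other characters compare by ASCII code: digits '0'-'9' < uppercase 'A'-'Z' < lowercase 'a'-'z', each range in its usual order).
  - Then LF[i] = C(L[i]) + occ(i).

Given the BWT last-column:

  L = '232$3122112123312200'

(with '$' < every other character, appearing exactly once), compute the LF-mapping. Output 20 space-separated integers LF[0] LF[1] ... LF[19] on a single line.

Char counts: '$':1, '0':2, '1':5, '2':8, '3':4
C (first-col start): C('$')=0, C('0')=1, C('1')=3, C('2')=8, C('3')=16
L[0]='2': occ=0, LF[0]=C('2')+0=8+0=8
L[1]='3': occ=0, LF[1]=C('3')+0=16+0=16
L[2]='2': occ=1, LF[2]=C('2')+1=8+1=9
L[3]='$': occ=0, LF[3]=C('$')+0=0+0=0
L[4]='3': occ=1, LF[4]=C('3')+1=16+1=17
L[5]='1': occ=0, LF[5]=C('1')+0=3+0=3
L[6]='2': occ=2, LF[6]=C('2')+2=8+2=10
L[7]='2': occ=3, LF[7]=C('2')+3=8+3=11
L[8]='1': occ=1, LF[8]=C('1')+1=3+1=4
L[9]='1': occ=2, LF[9]=C('1')+2=3+2=5
L[10]='2': occ=4, LF[10]=C('2')+4=8+4=12
L[11]='1': occ=3, LF[11]=C('1')+3=3+3=6
L[12]='2': occ=5, LF[12]=C('2')+5=8+5=13
L[13]='3': occ=2, LF[13]=C('3')+2=16+2=18
L[14]='3': occ=3, LF[14]=C('3')+3=16+3=19
L[15]='1': occ=4, LF[15]=C('1')+4=3+4=7
L[16]='2': occ=6, LF[16]=C('2')+6=8+6=14
L[17]='2': occ=7, LF[17]=C('2')+7=8+7=15
L[18]='0': occ=0, LF[18]=C('0')+0=1+0=1
L[19]='0': occ=1, LF[19]=C('0')+1=1+1=2

Answer: 8 16 9 0 17 3 10 11 4 5 12 6 13 18 19 7 14 15 1 2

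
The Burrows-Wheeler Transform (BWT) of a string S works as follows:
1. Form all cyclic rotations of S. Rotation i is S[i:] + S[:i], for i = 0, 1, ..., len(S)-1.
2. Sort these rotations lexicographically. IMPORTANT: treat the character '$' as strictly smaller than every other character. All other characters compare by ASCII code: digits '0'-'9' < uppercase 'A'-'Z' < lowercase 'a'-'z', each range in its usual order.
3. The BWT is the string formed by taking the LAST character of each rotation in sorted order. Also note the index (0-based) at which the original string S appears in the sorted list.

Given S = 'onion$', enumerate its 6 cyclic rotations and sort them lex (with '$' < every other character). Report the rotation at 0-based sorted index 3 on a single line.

All 6 rotations (rotation i = S[i:]+S[:i]):
  rot[0] = onion$
  rot[1] = nion$o
  rot[2] = ion$on
  rot[3] = on$oni
  rot[4] = n$onio
  rot[5] = $onion
Sorted (with $ < everything):
  sorted[0] = $onion
  sorted[1] = ion$on
  sorted[2] = n$onio
  sorted[3] = nion$o
  sorted[4] = on$oni
  sorted[5] = onion$
sorted[3] = nion$o

Answer: nion$o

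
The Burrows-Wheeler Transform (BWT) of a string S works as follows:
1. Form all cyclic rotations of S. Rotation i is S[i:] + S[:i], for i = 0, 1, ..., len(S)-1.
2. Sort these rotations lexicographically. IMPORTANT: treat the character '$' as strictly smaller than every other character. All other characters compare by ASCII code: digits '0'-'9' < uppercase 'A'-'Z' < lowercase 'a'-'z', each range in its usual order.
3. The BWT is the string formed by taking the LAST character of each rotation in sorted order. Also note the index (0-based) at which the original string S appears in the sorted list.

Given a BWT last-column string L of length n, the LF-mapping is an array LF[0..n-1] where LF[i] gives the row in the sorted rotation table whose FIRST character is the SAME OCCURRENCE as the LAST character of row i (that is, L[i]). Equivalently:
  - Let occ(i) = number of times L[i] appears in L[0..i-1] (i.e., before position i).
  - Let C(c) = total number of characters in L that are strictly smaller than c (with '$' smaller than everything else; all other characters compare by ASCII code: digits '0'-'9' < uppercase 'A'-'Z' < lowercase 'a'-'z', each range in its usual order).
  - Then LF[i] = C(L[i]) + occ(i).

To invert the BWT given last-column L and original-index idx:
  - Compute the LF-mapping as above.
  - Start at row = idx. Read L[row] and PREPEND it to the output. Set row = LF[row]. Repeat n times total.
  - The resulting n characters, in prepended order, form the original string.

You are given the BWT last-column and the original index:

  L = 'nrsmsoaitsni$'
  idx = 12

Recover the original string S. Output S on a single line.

LF mapping: 5 8 9 4 10 7 1 2 12 11 6 3 0
Walk LF starting at row 12, prepending L[row]:
  step 1: row=12, L[12]='$', prepend. Next row=LF[12]=0
  step 2: row=0, L[0]='n', prepend. Next row=LF[0]=5
  step 3: row=5, L[5]='o', prepend. Next row=LF[5]=7
  step 4: row=7, L[7]='i', prepend. Next row=LF[7]=2
  step 5: row=2, L[2]='s', prepend. Next row=LF[2]=9
  step 6: row=9, L[9]='s', prepend. Next row=LF[9]=11
  step 7: row=11, L[11]='i', prepend. Next row=LF[11]=3
  step 8: row=3, L[3]='m', prepend. Next row=LF[3]=4
  step 9: row=4, L[4]='s', prepend. Next row=LF[4]=10
  step 10: row=10, L[10]='n', prepend. Next row=LF[10]=6
  step 11: row=6, L[6]='a', prepend. Next row=LF[6]=1
  step 12: row=1, L[1]='r', prepend. Next row=LF[1]=8
  step 13: row=8, L[8]='t', prepend. Next row=LF[8]=12
Reversed output: transmission$

Answer: transmission$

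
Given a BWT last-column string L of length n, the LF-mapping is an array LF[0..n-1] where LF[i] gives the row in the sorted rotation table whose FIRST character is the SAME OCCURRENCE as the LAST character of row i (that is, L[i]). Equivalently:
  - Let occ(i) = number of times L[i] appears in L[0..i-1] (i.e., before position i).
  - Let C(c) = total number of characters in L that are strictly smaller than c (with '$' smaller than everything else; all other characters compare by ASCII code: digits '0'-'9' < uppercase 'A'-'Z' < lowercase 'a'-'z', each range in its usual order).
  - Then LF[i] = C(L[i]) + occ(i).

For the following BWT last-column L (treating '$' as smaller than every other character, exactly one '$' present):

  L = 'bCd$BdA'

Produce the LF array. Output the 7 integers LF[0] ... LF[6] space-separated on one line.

Char counts: '$':1, 'A':1, 'B':1, 'C':1, 'b':1, 'd':2
C (first-col start): C('$')=0, C('A')=1, C('B')=2, C('C')=3, C('b')=4, C('d')=5
L[0]='b': occ=0, LF[0]=C('b')+0=4+0=4
L[1]='C': occ=0, LF[1]=C('C')+0=3+0=3
L[2]='d': occ=0, LF[2]=C('d')+0=5+0=5
L[3]='$': occ=0, LF[3]=C('$')+0=0+0=0
L[4]='B': occ=0, LF[4]=C('B')+0=2+0=2
L[5]='d': occ=1, LF[5]=C('d')+1=5+1=6
L[6]='A': occ=0, LF[6]=C('A')+0=1+0=1

Answer: 4 3 5 0 2 6 1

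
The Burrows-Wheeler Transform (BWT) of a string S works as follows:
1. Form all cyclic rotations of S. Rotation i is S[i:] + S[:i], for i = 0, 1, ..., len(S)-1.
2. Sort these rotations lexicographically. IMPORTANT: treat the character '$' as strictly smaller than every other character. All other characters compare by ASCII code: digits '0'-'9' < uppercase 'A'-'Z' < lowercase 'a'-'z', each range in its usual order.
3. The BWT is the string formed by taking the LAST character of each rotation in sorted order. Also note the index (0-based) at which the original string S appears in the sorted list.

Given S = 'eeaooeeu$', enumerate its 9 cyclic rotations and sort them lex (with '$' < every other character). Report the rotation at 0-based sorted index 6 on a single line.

All 9 rotations (rotation i = S[i:]+S[:i]):
  rot[0] = eeaooeeu$
  rot[1] = eaooeeu$e
  rot[2] = aooeeu$ee
  rot[3] = ooeeu$eea
  rot[4] = oeeu$eeao
  rot[5] = eeu$eeaoo
  rot[6] = eu$eeaooe
  rot[7] = u$eeaooee
  rot[8] = $eeaooeeu
Sorted (with $ < everything):
  sorted[0] = $eeaooeeu
  sorted[1] = aooeeu$ee
  sorted[2] = eaooeeu$e
  sorted[3] = eeaooeeu$
  sorted[4] = eeu$eeaoo
  sorted[5] = eu$eeaooe
  sorted[6] = oeeu$eeao
  sorted[7] = ooeeu$eea
  sorted[8] = u$eeaooee
sorted[6] = oeeu$eeao

Answer: oeeu$eeao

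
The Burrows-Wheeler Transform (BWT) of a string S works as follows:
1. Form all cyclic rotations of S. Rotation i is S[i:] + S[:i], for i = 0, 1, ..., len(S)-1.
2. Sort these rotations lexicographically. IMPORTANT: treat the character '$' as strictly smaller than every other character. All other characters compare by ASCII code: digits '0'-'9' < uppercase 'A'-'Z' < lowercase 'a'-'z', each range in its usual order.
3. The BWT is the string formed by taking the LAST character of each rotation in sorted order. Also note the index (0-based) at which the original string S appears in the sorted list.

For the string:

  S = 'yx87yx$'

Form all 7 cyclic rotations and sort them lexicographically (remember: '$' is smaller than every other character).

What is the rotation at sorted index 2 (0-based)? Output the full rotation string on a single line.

Answer: 87yx$yx

Derivation:
All 7 rotations (rotation i = S[i:]+S[:i]):
  rot[0] = yx87yx$
  rot[1] = x87yx$y
  rot[2] = 87yx$yx
  rot[3] = 7yx$yx8
  rot[4] = yx$yx87
  rot[5] = x$yx87y
  rot[6] = $yx87yx
Sorted (with $ < everything):
  sorted[0] = $yx87yx
  sorted[1] = 7yx$yx8
  sorted[2] = 87yx$yx
  sorted[3] = x$yx87y
  sorted[4] = x87yx$y
  sorted[5] = yx$yx87
  sorted[6] = yx87yx$
sorted[2] = 87yx$yx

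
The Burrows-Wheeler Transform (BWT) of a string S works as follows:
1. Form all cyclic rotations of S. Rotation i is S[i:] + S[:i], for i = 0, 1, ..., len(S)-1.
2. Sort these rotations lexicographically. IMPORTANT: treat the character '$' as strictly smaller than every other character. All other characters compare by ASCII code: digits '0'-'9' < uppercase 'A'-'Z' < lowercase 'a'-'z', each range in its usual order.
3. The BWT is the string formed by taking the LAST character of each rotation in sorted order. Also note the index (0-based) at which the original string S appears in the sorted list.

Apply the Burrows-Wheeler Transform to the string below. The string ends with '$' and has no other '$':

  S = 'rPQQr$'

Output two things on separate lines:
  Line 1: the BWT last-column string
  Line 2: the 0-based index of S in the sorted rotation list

All 6 rotations (rotation i = S[i:]+S[:i]):
  rot[0] = rPQQr$
  rot[1] = PQQr$r
  rot[2] = QQr$rP
  rot[3] = Qr$rPQ
  rot[4] = r$rPQQ
  rot[5] = $rPQQr
Sorted (with $ < everything):
  sorted[0] = $rPQQr  (last char: 'r')
  sorted[1] = PQQr$r  (last char: 'r')
  sorted[2] = QQr$rP  (last char: 'P')
  sorted[3] = Qr$rPQ  (last char: 'Q')
  sorted[4] = r$rPQQ  (last char: 'Q')
  sorted[5] = rPQQr$  (last char: '$')
Last column: rrPQQ$
Original string S is at sorted index 5

Answer: rrPQQ$
5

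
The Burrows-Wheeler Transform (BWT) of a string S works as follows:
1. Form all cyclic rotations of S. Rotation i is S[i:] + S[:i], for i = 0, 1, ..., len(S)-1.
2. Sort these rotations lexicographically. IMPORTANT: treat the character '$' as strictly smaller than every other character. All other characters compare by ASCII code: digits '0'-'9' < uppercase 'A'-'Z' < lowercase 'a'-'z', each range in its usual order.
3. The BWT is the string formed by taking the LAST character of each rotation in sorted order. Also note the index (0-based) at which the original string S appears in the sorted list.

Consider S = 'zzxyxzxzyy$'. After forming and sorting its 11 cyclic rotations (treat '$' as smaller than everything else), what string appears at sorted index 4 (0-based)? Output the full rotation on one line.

Answer: y$zzxyxzxzy

Derivation:
All 11 rotations (rotation i = S[i:]+S[:i]):
  rot[0] = zzxyxzxzyy$
  rot[1] = zxyxzxzyy$z
  rot[2] = xyxzxzyy$zz
  rot[3] = yxzxzyy$zzx
  rot[4] = xzxzyy$zzxy
  rot[5] = zxzyy$zzxyx
  rot[6] = xzyy$zzxyxz
  rot[7] = zyy$zzxyxzx
  rot[8] = yy$zzxyxzxz
  rot[9] = y$zzxyxzxzy
  rot[10] = $zzxyxzxzyy
Sorted (with $ < everything):
  sorted[0] = $zzxyxzxzyy
  sorted[1] = xyxzxzyy$zz
  sorted[2] = xzxzyy$zzxy
  sorted[3] = xzyy$zzxyxz
  sorted[4] = y$zzxyxzxzy
  sorted[5] = yxzxzyy$zzx
  sorted[6] = yy$zzxyxzxz
  sorted[7] = zxyxzxzyy$z
  sorted[8] = zxzyy$zzxyx
  sorted[9] = zyy$zzxyxzx
  sorted[10] = zzxyxzxzyy$
sorted[4] = y$zzxyxzxzy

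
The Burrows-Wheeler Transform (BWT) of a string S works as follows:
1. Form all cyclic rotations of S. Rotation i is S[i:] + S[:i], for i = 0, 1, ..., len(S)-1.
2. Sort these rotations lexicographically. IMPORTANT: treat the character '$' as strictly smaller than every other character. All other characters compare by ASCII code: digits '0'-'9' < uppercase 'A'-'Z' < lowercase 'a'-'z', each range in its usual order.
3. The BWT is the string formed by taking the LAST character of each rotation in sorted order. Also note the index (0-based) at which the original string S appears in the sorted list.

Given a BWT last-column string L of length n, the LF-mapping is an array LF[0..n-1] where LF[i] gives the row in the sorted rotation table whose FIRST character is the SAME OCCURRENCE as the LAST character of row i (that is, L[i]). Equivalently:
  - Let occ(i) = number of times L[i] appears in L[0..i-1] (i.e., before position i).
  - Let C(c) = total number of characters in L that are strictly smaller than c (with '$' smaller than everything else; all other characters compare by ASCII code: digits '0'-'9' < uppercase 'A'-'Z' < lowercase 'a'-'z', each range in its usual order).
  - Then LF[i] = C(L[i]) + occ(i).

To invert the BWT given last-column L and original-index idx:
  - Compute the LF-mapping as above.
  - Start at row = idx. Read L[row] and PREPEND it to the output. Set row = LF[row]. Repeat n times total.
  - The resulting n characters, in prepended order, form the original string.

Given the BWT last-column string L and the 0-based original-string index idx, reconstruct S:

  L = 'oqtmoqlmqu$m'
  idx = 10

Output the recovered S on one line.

Answer: tmmqlomuqqo$

Derivation:
LF mapping: 5 7 10 2 6 8 1 3 9 11 0 4
Walk LF starting at row 10, prepending L[row]:
  step 1: row=10, L[10]='$', prepend. Next row=LF[10]=0
  step 2: row=0, L[0]='o', prepend. Next row=LF[0]=5
  step 3: row=5, L[5]='q', prepend. Next row=LF[5]=8
  step 4: row=8, L[8]='q', prepend. Next row=LF[8]=9
  step 5: row=9, L[9]='u', prepend. Next row=LF[9]=11
  step 6: row=11, L[11]='m', prepend. Next row=LF[11]=4
  step 7: row=4, L[4]='o', prepend. Next row=LF[4]=6
  step 8: row=6, L[6]='l', prepend. Next row=LF[6]=1
  step 9: row=1, L[1]='q', prepend. Next row=LF[1]=7
  step 10: row=7, L[7]='m', prepend. Next row=LF[7]=3
  step 11: row=3, L[3]='m', prepend. Next row=LF[3]=2
  step 12: row=2, L[2]='t', prepend. Next row=LF[2]=10
Reversed output: tmmqlomuqqo$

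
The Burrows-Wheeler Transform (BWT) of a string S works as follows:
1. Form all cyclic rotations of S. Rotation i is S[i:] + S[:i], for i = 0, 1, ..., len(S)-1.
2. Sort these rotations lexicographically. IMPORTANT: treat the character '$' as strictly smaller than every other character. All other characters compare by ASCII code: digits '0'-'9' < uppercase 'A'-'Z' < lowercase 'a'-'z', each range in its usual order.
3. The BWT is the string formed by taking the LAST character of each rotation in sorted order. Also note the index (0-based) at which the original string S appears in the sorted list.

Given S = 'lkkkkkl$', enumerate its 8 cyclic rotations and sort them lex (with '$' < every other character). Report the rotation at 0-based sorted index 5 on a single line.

Answer: kl$lkkkk

Derivation:
All 8 rotations (rotation i = S[i:]+S[:i]):
  rot[0] = lkkkkkl$
  rot[1] = kkkkkl$l
  rot[2] = kkkkl$lk
  rot[3] = kkkl$lkk
  rot[4] = kkl$lkkk
  rot[5] = kl$lkkkk
  rot[6] = l$lkkkkk
  rot[7] = $lkkkkkl
Sorted (with $ < everything):
  sorted[0] = $lkkkkkl
  sorted[1] = kkkkkl$l
  sorted[2] = kkkkl$lk
  sorted[3] = kkkl$lkk
  sorted[4] = kkl$lkkk
  sorted[5] = kl$lkkkk
  sorted[6] = l$lkkkkk
  sorted[7] = lkkkkkl$
sorted[5] = kl$lkkkk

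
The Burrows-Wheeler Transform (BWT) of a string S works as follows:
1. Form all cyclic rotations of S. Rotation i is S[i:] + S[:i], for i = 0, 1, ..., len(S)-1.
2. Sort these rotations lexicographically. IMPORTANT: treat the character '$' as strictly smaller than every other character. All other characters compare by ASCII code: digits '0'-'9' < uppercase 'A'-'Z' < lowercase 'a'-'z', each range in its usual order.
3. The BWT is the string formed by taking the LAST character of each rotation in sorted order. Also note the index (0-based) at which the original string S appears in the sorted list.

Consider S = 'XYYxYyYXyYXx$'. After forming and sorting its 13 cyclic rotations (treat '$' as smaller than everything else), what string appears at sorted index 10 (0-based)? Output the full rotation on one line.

Answer: xYyYXyYXx$XYY

Derivation:
All 13 rotations (rotation i = S[i:]+S[:i]):
  rot[0] = XYYxYyYXyYXx$
  rot[1] = YYxYyYXyYXx$X
  rot[2] = YxYyYXyYXx$XY
  rot[3] = xYyYXyYXx$XYY
  rot[4] = YyYXyYXx$XYYx
  rot[5] = yYXyYXx$XYYxY
  rot[6] = YXyYXx$XYYxYy
  rot[7] = XyYXx$XYYxYyY
  rot[8] = yYXx$XYYxYyYX
  rot[9] = YXx$XYYxYyYXy
  rot[10] = Xx$XYYxYyYXyY
  rot[11] = x$XYYxYyYXyYX
  rot[12] = $XYYxYyYXyYXx
Sorted (with $ < everything):
  sorted[0] = $XYYxYyYXyYXx
  sorted[1] = XYYxYyYXyYXx$
  sorted[2] = Xx$XYYxYyYXyY
  sorted[3] = XyYXx$XYYxYyY
  sorted[4] = YXx$XYYxYyYXy
  sorted[5] = YXyYXx$XYYxYy
  sorted[6] = YYxYyYXyYXx$X
  sorted[7] = YxYyYXyYXx$XY
  sorted[8] = YyYXyYXx$XYYx
  sorted[9] = x$XYYxYyYXyYX
  sorted[10] = xYyYXyYXx$XYY
  sorted[11] = yYXx$XYYxYyYX
  sorted[12] = yYXyYXx$XYYxY
sorted[10] = xYyYXyYXx$XYY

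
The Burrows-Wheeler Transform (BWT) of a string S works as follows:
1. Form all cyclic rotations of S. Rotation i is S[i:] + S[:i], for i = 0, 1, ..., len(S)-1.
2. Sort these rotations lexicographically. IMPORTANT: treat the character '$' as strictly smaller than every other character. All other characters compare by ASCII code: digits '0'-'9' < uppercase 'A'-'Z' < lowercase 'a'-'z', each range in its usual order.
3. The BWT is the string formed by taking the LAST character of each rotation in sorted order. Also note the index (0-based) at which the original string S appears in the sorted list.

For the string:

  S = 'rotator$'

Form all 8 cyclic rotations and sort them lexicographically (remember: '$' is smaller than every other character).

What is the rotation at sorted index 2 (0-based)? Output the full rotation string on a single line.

All 8 rotations (rotation i = S[i:]+S[:i]):
  rot[0] = rotator$
  rot[1] = otator$r
  rot[2] = tator$ro
  rot[3] = ator$rot
  rot[4] = tor$rota
  rot[5] = or$rotat
  rot[6] = r$rotato
  rot[7] = $rotator
Sorted (with $ < everything):
  sorted[0] = $rotator
  sorted[1] = ator$rot
  sorted[2] = or$rotat
  sorted[3] = otator$r
  sorted[4] = r$rotato
  sorted[5] = rotator$
  sorted[6] = tator$ro
  sorted[7] = tor$rota
sorted[2] = or$rotat

Answer: or$rotat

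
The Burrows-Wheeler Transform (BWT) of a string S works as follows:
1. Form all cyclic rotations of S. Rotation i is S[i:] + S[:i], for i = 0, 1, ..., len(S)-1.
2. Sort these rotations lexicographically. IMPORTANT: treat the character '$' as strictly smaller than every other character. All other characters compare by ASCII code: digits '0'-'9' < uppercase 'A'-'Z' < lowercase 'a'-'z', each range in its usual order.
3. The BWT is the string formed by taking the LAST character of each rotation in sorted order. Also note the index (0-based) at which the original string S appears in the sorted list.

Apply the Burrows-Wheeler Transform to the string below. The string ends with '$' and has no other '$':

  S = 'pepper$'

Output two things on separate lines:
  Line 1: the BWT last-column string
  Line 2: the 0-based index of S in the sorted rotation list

Answer: rpp$pee
3

Derivation:
All 7 rotations (rotation i = S[i:]+S[:i]):
  rot[0] = pepper$
  rot[1] = epper$p
  rot[2] = pper$pe
  rot[3] = per$pep
  rot[4] = er$pepp
  rot[5] = r$peppe
  rot[6] = $pepper
Sorted (with $ < everything):
  sorted[0] = $pepper  (last char: 'r')
  sorted[1] = epper$p  (last char: 'p')
  sorted[2] = er$pepp  (last char: 'p')
  sorted[3] = pepper$  (last char: '$')
  sorted[4] = per$pep  (last char: 'p')
  sorted[5] = pper$pe  (last char: 'e')
  sorted[6] = r$peppe  (last char: 'e')
Last column: rpp$pee
Original string S is at sorted index 3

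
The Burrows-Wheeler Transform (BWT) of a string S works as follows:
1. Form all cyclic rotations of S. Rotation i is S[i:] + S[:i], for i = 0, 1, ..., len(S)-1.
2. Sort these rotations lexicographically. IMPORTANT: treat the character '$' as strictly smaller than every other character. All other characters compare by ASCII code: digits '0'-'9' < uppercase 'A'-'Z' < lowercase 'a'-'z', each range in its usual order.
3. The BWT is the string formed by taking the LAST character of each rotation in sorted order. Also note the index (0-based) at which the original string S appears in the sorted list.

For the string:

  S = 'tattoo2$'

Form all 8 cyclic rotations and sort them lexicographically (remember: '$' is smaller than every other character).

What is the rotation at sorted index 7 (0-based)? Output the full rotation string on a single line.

Answer: ttoo2$ta

Derivation:
All 8 rotations (rotation i = S[i:]+S[:i]):
  rot[0] = tattoo2$
  rot[1] = attoo2$t
  rot[2] = ttoo2$ta
  rot[3] = too2$tat
  rot[4] = oo2$tatt
  rot[5] = o2$tatto
  rot[6] = 2$tattoo
  rot[7] = $tattoo2
Sorted (with $ < everything):
  sorted[0] = $tattoo2
  sorted[1] = 2$tattoo
  sorted[2] = attoo2$t
  sorted[3] = o2$tatto
  sorted[4] = oo2$tatt
  sorted[5] = tattoo2$
  sorted[6] = too2$tat
  sorted[7] = ttoo2$ta
sorted[7] = ttoo2$ta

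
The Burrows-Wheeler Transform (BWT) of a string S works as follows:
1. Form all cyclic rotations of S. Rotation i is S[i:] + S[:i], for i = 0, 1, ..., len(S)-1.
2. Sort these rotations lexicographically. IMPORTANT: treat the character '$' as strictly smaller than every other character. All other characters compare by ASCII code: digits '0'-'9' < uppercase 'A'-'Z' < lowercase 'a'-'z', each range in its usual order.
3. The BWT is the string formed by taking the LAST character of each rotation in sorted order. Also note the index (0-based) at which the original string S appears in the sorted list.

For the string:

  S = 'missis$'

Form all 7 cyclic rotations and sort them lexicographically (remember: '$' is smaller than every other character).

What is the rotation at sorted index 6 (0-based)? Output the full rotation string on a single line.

All 7 rotations (rotation i = S[i:]+S[:i]):
  rot[0] = missis$
  rot[1] = issis$m
  rot[2] = ssis$mi
  rot[3] = sis$mis
  rot[4] = is$miss
  rot[5] = s$missi
  rot[6] = $missis
Sorted (with $ < everything):
  sorted[0] = $missis
  sorted[1] = is$miss
  sorted[2] = issis$m
  sorted[3] = missis$
  sorted[4] = s$missi
  sorted[5] = sis$mis
  sorted[6] = ssis$mi
sorted[6] = ssis$mi

Answer: ssis$mi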